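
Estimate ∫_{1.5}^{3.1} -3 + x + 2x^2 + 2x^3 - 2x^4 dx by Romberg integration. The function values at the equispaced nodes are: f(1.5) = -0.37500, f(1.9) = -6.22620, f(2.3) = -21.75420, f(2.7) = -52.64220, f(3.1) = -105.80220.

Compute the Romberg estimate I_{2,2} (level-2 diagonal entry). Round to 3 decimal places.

I_{0,0} (trapezoid, 1 panel, h=1.6000): -84.94176
I_{1,0} (trapezoid, 2 panels, h=0.8000): -59.87424
I_{2,0} (trapezoid, 4 panels, h=0.4000): -53.48448
I_{1,1} = -59.87424 + (-59.87424 − (-84.94176))/3 = -51.51840
I_{2,1} = -53.48448 + (-53.48448 − (-59.87424))/3 = -51.35456
I_{2,2} = -51.35456 + (-51.35456 − (-51.51840))/15 = -51.34364

-51.344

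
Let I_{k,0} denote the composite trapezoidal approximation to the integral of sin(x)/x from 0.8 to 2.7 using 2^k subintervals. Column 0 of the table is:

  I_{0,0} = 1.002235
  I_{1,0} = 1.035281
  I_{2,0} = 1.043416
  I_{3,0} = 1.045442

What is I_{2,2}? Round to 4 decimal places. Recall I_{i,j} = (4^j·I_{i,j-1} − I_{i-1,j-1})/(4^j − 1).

1.0461

I_{1,1} = (4·1.035281 − 1.002235) / 3 = 1.046296
I_{2,1} = 1.043416 + (1.043416 − 1.035281)/3 = 1.046128
I_{2,2} = 1.046128 + (1.046128 − 1.046296)/15 = 1.046117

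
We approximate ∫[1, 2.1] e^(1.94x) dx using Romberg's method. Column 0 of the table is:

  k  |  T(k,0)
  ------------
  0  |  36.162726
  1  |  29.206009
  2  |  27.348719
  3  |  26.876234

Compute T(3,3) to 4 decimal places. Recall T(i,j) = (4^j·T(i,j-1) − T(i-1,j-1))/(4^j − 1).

26.7180

Richardson extrapolation on the trapezoidal column (denominator 4−1=3):
T(1,1) = (4·29.206009 − 36.162726) / 3 = 26.887103
T(2,1) = 27.348719 + (27.348719 − 29.206009)/3 = 26.729622
T(3,1) = (4·26.876234 − 27.348719) / 3 = 26.718739
T(2,2) = (16·26.729622 − 26.887103) / 15 = 26.719123
T(3,2) = (16·26.718739 − 26.729622) / 15 = 26.718013
T(3,3) = 26.718013 + (26.718013 − 26.719123)/63 = 26.717995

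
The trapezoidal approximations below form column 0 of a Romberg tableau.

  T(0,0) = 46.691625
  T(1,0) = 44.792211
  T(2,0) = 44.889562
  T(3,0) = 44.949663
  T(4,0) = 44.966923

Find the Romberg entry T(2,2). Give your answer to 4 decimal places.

T(1,1) = 44.792211 + (44.792211 − 46.691625)/3 = 44.159073
T(2,1) = 44.889562 + (44.889562 − 44.792211)/3 = 44.922012
T(2,2) = (16·44.922012 − 44.159073) / 15 = 44.972875

44.9729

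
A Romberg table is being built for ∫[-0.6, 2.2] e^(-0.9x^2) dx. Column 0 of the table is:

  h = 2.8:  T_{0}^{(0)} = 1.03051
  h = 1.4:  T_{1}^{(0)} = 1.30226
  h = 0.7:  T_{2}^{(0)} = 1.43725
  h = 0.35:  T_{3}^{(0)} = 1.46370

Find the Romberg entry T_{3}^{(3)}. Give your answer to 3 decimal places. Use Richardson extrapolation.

Richardson extrapolation on the trapezoidal column (denominator 4−1=3):
T_{1}^{(1)} = 1.30226 + (1.30226 − 1.03051)/3 = 1.39284
T_{2}^{(1)} = (4·1.43725 − 1.30226) / 3 = 1.48225
T_{3}^{(1)} = (4·1.46370 − 1.43725) / 3 = 1.47252
T_{2}^{(2)} = 1.48225 + (1.48225 − 1.39284)/15 = 1.48821
T_{3}^{(2)} = 1.47252 + (1.47252 − 1.48225)/15 = 1.47187
T_{3}^{(3)} = (64·1.47187 − 1.48821) / 63 = 1.47161
(Column j=1 coincides with Simpson's rule on the same nodes.)

1.472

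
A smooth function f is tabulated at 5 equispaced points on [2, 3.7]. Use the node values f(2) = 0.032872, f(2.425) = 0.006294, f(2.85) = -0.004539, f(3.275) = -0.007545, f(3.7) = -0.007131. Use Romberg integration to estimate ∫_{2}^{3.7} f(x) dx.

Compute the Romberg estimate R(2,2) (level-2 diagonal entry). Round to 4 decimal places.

0.0016

R(0,0) (trapezoid, 1 panel, h=1.7000): 0.021880
R(1,0) (trapezoid, 2 panels, h=0.8500): 0.007082
R(2,0) (trapezoid, 4 panels, h=0.4250): 0.003009
R(1,1) = 0.007082 + (0.007082 − 0.021880)/3 = 0.002149
R(2,1) = 0.003009 + (0.003009 − 0.007082)/3 = 0.001651
R(2,2) = 0.001651 + (0.001651 − 0.002149)/15 = 0.001618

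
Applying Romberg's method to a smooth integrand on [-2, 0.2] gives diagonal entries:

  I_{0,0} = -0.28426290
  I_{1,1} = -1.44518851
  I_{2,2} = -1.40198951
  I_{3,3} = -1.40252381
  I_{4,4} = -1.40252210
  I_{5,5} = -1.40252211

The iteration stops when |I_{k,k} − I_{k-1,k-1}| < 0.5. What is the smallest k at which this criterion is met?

k = 2

|I_{1,1} − I_{0,0}| = 1.16092561 ≥ 0.5
|I_{2,2} − I_{1,1}| = 0.04319900 < 0.5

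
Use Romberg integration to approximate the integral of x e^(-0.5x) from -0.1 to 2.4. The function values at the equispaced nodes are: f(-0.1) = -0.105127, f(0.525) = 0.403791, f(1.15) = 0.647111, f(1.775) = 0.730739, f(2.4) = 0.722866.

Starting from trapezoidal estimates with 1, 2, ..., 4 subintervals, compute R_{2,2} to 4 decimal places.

R_{0,0} (trapezoid, 1 panel, h=2.5000): 0.772174
R_{1,0} (trapezoid, 2 panels, h=1.2500): 1.194976
R_{2,0} (trapezoid, 4 panels, h=0.6250): 1.306569
R_{1,1} = 1.194976 + (1.194976 − 0.772174)/3 = 1.335910
R_{2,1} = 1.306569 + (1.306569 − 1.194976)/3 = 1.343767
R_{2,2} = 1.343767 + (1.343767 − 1.335910)/15 = 1.344291

1.3443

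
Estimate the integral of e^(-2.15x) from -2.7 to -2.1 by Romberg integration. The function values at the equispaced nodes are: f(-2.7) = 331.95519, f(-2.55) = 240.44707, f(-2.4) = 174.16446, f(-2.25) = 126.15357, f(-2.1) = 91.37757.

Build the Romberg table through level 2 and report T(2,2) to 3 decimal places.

T(0,0) (trapezoid, 1 panel, h=0.6000): 126.99983
T(1,0) (trapezoid, 2 panels, h=0.3000): 115.74925
T(2,0) (trapezoid, 4 panels, h=0.1500): 112.86472
T(1,1) = 115.74925 + (115.74925 − 126.99983)/3 = 111.99906
T(2,1) = 112.86472 + (112.86472 − 115.74925)/3 = 111.90321
T(2,2) = 111.90321 + (111.90321 − 111.99906)/15 = 111.89682

111.897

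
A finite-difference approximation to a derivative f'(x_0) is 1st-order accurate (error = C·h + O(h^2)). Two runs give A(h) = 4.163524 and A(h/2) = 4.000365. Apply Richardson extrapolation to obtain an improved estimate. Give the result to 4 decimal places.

The leading error scales as h; refining by a factor of 2 reduces it by 2^1 = 2.
Extrapolated value = (2·A(h/2) − A(h)) / (2 − 1)
= (2·4.000365 − 4.163524) / 1
= 3.837206 / 1 = 3.837206

3.8372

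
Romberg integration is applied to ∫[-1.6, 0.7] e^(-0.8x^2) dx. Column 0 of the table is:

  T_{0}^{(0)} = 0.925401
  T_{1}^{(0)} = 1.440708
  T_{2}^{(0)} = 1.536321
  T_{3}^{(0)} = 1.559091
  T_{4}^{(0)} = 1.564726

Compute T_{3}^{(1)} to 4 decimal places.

1.5667

Richardson extrapolation on the trapezoidal column (denominator 4−1=3):
T_{3}^{(1)} = (4·1.559091 − 1.536321) / 3 = 1.566681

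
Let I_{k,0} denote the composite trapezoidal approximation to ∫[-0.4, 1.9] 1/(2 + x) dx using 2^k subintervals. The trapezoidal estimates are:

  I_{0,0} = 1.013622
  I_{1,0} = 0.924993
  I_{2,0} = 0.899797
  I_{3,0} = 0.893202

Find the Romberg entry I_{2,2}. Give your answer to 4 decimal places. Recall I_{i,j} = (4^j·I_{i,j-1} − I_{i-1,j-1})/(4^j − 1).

Richardson extrapolation on the trapezoidal column (denominator 4−1=3):
I_{1,1} = 0.924993 + (0.924993 − 1.013622)/3 = 0.895450
I_{2,1} = 0.899797 + (0.899797 − 0.924993)/3 = 0.891398
I_{2,2} = (16·0.891398 − 0.895450) / 15 = 0.891128

0.8911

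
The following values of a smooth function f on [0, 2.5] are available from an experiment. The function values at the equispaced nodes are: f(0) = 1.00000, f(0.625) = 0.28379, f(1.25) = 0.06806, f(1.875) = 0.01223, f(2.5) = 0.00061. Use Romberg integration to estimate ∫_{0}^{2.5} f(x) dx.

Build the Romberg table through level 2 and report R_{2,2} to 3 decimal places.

0.480

R_{0,0} (trapezoid, 1 panel, h=2.5000): 1.25076
R_{1,0} (trapezoid, 2 panels, h=1.2500): 0.71046
R_{2,0} (trapezoid, 4 panels, h=0.6250): 0.54024
R_{1,1} = 0.71046 + (0.71046 − 1.25076)/3 = 0.53036
R_{2,1} = 0.54024 + (0.54024 − 0.71046)/3 = 0.48350
R_{2,2} = 0.48350 + (0.48350 − 0.53036)/15 = 0.48038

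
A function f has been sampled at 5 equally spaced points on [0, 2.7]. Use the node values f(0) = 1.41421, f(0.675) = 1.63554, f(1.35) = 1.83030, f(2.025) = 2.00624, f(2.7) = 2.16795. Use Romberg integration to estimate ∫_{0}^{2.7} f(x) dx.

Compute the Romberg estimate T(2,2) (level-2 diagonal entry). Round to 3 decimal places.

T(0,0) (trapezoid, 1 panel, h=2.7000): 4.83592
T(1,0) (trapezoid, 2 panels, h=1.3500): 4.88886
T(2,0) (trapezoid, 4 panels, h=0.6750): 4.90263
T(1,1) = 4.88886 + (4.88886 − 4.83592)/3 = 4.90651
T(2,1) = 4.90263 + (4.90263 − 4.88886)/3 = 4.90722
T(2,2) = 4.90722 + (4.90722 − 4.90651)/15 = 4.90727

4.907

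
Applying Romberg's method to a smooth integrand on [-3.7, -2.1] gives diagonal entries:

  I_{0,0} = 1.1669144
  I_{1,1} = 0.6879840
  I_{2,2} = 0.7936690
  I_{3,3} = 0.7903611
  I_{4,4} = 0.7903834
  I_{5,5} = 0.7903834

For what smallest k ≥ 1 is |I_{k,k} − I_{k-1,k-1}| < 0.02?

|I_{1,1} − I_{0,0}| = 0.4789304 ≥ 0.02
|I_{2,2} − I_{1,1}| = 0.1056850 ≥ 0.02
|I_{3,3} − I_{2,2}| = 0.0033079 < 0.02

k = 3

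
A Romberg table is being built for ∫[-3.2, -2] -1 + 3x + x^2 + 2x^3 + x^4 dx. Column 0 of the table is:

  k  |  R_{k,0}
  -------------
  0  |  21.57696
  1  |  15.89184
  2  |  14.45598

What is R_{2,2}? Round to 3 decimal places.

R_{1,1} = (4·15.89184 − 21.57696) / 3 = 13.99680
R_{2,1} = (4·14.45598 − 15.89184) / 3 = 13.97736
R_{2,2} = (16·13.97736 − 13.99680) / 15 = 13.97606

13.976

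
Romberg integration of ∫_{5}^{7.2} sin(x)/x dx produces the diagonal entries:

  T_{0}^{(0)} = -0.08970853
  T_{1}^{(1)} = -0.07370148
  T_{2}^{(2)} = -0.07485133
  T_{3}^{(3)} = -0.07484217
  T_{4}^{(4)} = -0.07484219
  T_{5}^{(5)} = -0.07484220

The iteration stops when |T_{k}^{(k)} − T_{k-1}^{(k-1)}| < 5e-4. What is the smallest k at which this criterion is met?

k = 3

|T_{1}^{(1)} − T_{0}^{(0)}| = 0.01600705 ≥ 5e-4
|T_{2}^{(2)} − T_{1}^{(1)}| = 0.00114985 ≥ 5e-4
|T_{3}^{(3)} − T_{2}^{(2)}| = 0.00000916 < 5e-4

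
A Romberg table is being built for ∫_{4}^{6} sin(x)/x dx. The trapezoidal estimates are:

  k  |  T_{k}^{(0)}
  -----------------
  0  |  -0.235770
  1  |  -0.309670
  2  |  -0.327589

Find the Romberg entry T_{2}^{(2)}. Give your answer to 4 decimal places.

Richardson extrapolation on the trapezoidal column (denominator 4−1=3):
T_{1}^{(1)} = -0.309670 + (-0.309670 − (-0.235770))/3 = -0.334303
T_{2}^{(1)} = -0.327589 + (-0.327589 − (-0.309670))/3 = -0.333562
T_{2}^{(2)} = (16·(-0.333562) − (-0.334303)) / 15 = -0.333513
(Column j=1 coincides with Simpson's rule on the same nodes.)

-0.3335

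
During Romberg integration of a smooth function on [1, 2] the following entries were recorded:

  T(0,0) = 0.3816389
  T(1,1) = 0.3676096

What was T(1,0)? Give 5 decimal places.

0.37112

From T(1,1) = (4·T(1,0) − T(0,0))/3, solve for T(1,0):
4·T(1,0) = 3·0.3676096 + 0.3816389 = 1.4844677
T(1,0) = 0.3711169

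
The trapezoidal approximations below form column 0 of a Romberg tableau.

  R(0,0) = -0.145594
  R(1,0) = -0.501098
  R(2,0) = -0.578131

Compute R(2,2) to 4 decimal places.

-0.6028

Richardson extrapolation on the trapezoidal column (denominator 4−1=3):
R(1,1) = -0.501098 + (-0.501098 − (-0.145594))/3 = -0.619599
R(2,1) = -0.578131 + (-0.578131 − (-0.501098))/3 = -0.603809
R(2,2) = (16·(-0.603809) − (-0.619599)) / 15 = -0.602756
(Column j=1 coincides with Simpson's rule on the same nodes.)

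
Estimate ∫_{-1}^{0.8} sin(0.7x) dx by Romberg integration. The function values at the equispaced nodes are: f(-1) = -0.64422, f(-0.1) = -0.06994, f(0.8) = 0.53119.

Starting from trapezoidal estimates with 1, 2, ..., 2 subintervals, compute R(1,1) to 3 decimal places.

-0.118

R(0,0) (trapezoid, 1 panel, h=1.8000): -0.10173
R(1,0) (trapezoid, 2 panels, h=0.9000): -0.11381
R(1,1) = -0.11381 + (-0.11381 − (-0.10173))/3 = -0.11784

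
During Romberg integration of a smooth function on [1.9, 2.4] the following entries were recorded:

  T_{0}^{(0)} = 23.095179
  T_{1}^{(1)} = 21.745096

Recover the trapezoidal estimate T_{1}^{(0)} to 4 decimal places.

22.0826

From T_{1}^{(1)} = (4·T_{1}^{(0)} − T_{0}^{(0)})/3, solve for T_{1}^{(0)}:
4·T_{1}^{(0)} = 3·21.745096 + 23.095179 = 88.330467
T_{1}^{(0)} = 22.082617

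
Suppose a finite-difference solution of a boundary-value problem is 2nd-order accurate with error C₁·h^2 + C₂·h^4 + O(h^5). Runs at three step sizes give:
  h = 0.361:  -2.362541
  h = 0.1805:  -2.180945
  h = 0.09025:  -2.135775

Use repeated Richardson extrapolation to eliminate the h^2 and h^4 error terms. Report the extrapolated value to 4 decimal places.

First eliminate the h^2 term (factor 2^2 = 4):
  B₁ = (4·(-2.180945) − (-2.362541))/3 = -2.120413
  B₂ = (4·(-2.135775) − (-2.180945))/3 = -2.120718
Then eliminate the h^4 term (factor 2^4 = 16):
  (16·(-2.120718) − (-2.120413))/15 = -2.120738

-2.1207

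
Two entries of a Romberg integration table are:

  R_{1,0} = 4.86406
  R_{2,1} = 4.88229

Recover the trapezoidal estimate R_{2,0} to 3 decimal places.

4.878

From R_{2,1} = (4·R_{2,0} − R_{1,0})/3, solve for R_{2,0}:
4·R_{2,0} = 3·4.88229 + 4.86406 = 19.51093
R_{2,0} = 4.87773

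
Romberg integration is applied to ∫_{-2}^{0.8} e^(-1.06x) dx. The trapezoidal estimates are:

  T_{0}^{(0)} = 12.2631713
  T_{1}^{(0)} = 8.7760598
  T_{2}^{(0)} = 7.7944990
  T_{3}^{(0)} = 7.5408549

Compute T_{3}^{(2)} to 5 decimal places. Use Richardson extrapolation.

7.45557

Richardson extrapolation on the trapezoidal column (denominator 4−1=3):
T_{2}^{(1)} = 7.7944990 + (7.7944990 − 8.7760598)/3 = 7.4673121
T_{3}^{(1)} = 7.5408549 + (7.5408549 − 7.7944990)/3 = 7.4563069
T_{3}^{(2)} = 7.4563069 + (7.4563069 − 7.4673121)/15 = 7.4555732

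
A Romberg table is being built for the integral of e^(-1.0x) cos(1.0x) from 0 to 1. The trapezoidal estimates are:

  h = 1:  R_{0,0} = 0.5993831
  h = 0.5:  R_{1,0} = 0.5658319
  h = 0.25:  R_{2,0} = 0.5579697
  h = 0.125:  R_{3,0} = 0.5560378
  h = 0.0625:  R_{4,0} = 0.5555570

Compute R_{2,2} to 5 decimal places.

0.55540

R_{1,1} = (4·0.5658319 − 0.5993831) / 3 = 0.5546482
R_{2,1} = 0.5579697 + (0.5579697 − 0.5658319)/3 = 0.5553490
R_{2,2} = 0.5553490 + (0.5553490 − 0.5546482)/15 = 0.5553957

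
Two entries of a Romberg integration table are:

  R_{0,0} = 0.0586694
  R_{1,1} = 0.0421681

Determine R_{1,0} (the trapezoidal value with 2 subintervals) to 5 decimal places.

0.04629

From R_{1,1} = (4·R_{1,0} − R_{0,0})/3, solve for R_{1,0}:
4·R_{1,0} = 3·0.0421681 + 0.0586694 = 0.1851737
R_{1,0} = 0.0462934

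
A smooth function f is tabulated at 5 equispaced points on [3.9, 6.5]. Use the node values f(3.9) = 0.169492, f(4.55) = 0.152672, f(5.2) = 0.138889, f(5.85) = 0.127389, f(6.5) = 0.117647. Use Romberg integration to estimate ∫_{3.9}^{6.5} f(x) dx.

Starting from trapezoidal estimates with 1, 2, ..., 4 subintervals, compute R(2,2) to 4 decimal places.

0.3651

R(0,0) (trapezoid, 1 panel, h=2.6000): 0.373281
R(1,0) (trapezoid, 2 panels, h=1.3000): 0.367196
R(2,0) (trapezoid, 4 panels, h=0.6500): 0.365638
R(1,1) = 0.367196 + (0.367196 − 0.373281)/3 = 0.365168
R(2,1) = 0.365638 + (0.365638 − 0.367196)/3 = 0.365119
R(2,2) = 0.365119 + (0.365119 − 0.365168)/15 = 0.365116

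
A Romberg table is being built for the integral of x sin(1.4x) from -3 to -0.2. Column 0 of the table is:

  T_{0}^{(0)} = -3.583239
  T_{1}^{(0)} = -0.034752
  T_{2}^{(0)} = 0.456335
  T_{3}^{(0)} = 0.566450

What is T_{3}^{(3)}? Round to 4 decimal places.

0.6023

Richardson extrapolation on the trapezoidal column (denominator 4−1=3):
T_{1}^{(1)} = (4·(-0.034752) − (-3.583239)) / 3 = 1.148077
T_{2}^{(1)} = (4·0.456335 − (-0.034752)) / 3 = 0.620031
T_{3}^{(1)} = (4·0.566450 − 0.456335) / 3 = 0.603155
T_{2}^{(2)} = (16·0.620031 − 1.148077) / 15 = 0.584828
T_{3}^{(2)} = (16·0.603155 − 0.620031) / 15 = 0.602030
T_{3}^{(3)} = (64·0.602030 − 0.584828) / 63 = 0.602303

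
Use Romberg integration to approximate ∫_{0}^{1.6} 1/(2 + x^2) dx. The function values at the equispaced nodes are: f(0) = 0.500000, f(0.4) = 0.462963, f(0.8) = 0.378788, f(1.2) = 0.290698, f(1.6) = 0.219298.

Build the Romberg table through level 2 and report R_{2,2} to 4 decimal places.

R_{0,0} (trapezoid, 1 panel, h=1.6000): 0.575438
R_{1,0} (trapezoid, 2 panels, h=0.8000): 0.590750
R_{2,0} (trapezoid, 4 panels, h=0.4000): 0.596839
R_{1,1} = 0.590750 + (0.590750 − 0.575438)/3 = 0.595854
R_{2,1} = 0.596839 + (0.596839 − 0.590750)/3 = 0.598869
R_{2,2} = 0.598869 + (0.598869 − 0.595854)/15 = 0.599070

0.5991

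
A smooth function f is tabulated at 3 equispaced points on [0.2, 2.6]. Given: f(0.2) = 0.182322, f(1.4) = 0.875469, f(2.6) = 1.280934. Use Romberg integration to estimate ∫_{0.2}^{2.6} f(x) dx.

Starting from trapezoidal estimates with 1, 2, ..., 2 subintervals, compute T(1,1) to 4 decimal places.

T(0,0) (trapezoid, 1 panel, h=2.4000): 1.755907
T(1,0) (trapezoid, 2 panels, h=1.2000): 1.928516
T(1,1) = 1.928516 + (1.928516 − 1.755907)/3 = 1.986052

1.9861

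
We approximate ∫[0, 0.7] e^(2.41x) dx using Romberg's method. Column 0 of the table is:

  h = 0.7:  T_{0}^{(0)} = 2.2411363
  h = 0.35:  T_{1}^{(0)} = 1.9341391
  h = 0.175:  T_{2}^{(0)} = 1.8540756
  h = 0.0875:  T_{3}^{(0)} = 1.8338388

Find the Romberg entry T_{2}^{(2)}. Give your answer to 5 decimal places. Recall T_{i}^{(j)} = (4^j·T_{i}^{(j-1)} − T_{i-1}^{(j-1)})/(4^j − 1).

1.82709

Richardson extrapolation on the trapezoidal column (denominator 4−1=3):
T_{1}^{(1)} = (4·1.9341391 − 2.2411363) / 3 = 1.8318067
T_{2}^{(1)} = 1.8540756 + (1.8540756 − 1.9341391)/3 = 1.8273878
T_{2}^{(2)} = (16·1.8273878 − 1.8318067) / 15 = 1.8270932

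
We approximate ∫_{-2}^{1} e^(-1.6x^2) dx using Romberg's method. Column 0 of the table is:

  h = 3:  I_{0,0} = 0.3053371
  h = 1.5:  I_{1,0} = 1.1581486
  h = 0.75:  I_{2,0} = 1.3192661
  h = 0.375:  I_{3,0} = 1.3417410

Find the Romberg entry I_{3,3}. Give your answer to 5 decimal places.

I_{1,1} = (4·1.1581486 − 0.3053371) / 3 = 1.4424191
I_{2,1} = 1.3192661 + (1.3192661 − 1.1581486)/3 = 1.3729719
I_{3,1} = (4·1.3417410 − 1.3192661) / 3 = 1.3492326
I_{2,2} = 1.3729719 + (1.3729719 − 1.4424191)/15 = 1.3683421
I_{3,2} = (16·1.3492326 − 1.3729719) / 15 = 1.3476500
I_{3,3} = 1.3476500 + (1.3476500 − 1.3683421)/63 = 1.3473216

1.34732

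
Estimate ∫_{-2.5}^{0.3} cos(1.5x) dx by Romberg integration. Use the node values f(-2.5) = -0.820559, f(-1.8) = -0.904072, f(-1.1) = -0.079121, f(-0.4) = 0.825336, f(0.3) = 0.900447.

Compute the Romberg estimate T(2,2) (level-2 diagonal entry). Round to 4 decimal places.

-0.0905

T(0,0) (trapezoid, 1 panel, h=2.8000): 0.111843
T(1,0) (trapezoid, 2 panels, h=1.4000): -0.054848
T(2,0) (trapezoid, 4 panels, h=0.7000): -0.082539
T(1,1) = -0.054848 + (-0.054848 − 0.111843)/3 = -0.110412
T(2,1) = -0.082539 + (-0.082539 − (-0.054848))/3 = -0.091769
T(2,2) = -0.091769 + (-0.091769 − (-0.110412))/15 = -0.090526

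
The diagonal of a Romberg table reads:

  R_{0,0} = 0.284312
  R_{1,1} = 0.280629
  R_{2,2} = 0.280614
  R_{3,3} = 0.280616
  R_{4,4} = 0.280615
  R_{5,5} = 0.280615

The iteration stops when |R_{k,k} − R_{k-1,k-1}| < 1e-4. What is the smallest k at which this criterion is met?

|R_{1,1} − R_{0,0}| = 0.003683 ≥ 1e-4
|R_{2,2} − R_{1,1}| = 0.000015 < 1e-4

k = 2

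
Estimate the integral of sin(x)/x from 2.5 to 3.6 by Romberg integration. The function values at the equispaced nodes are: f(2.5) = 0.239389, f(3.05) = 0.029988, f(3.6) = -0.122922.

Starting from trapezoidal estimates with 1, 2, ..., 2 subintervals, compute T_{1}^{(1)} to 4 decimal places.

T_{0}^{(0)} (trapezoid, 1 panel, h=1.1000): 0.064057
T_{1}^{(0)} (trapezoid, 2 panels, h=0.5500): 0.048522
T_{1}^{(1)} = 0.048522 + (0.048522 − 0.064057)/3 = 0.043344

0.0433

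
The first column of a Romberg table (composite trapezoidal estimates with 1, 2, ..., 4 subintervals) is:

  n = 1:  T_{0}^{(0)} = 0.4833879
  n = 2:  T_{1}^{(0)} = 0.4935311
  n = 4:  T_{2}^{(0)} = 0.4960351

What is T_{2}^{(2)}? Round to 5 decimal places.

0.49687

T_{1}^{(1)} = 0.4935311 + (0.4935311 − 0.4833879)/3 = 0.4969122
T_{2}^{(1)} = 0.4960351 + (0.4960351 − 0.4935311)/3 = 0.4968698
T_{2}^{(2)} = 0.4968698 + (0.4968698 − 0.4969122)/15 = 0.4968670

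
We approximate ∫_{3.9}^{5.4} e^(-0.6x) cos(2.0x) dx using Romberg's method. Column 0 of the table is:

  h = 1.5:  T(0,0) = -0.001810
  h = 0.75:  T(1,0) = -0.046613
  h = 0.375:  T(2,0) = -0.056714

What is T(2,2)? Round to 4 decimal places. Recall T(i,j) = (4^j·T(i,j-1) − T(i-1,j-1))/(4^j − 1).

T(1,1) = -0.046613 + (-0.046613 − (-0.001810))/3 = -0.061547
T(2,1) = -0.056714 + (-0.056714 − (-0.046613))/3 = -0.060081
T(2,2) = -0.060081 + (-0.060081 − (-0.061547))/15 = -0.059983
(Column j=1 coincides with Simpson's rule on the same nodes.)

-0.0600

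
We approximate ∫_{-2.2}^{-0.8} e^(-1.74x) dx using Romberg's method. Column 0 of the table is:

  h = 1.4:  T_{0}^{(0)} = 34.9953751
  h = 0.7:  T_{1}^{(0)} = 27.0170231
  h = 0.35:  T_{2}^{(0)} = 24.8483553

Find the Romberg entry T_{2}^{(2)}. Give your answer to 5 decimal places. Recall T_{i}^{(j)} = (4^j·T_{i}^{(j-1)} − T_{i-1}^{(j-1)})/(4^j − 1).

T_{1}^{(1)} = 27.0170231 + (27.0170231 − 34.9953751)/3 = 24.3575724
T_{2}^{(1)} = 24.8483553 + (24.8483553 − 27.0170231)/3 = 24.1254660
T_{2}^{(2)} = 24.1254660 + (24.1254660 − 24.3575724)/15 = 24.1099922

24.10999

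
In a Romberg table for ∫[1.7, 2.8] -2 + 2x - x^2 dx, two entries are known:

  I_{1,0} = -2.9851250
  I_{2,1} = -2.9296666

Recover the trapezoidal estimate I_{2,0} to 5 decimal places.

From I_{2,1} = (4·I_{2,0} − I_{1,0})/3, solve for I_{2,0}:
4·I_{2,0} = 3·(-2.9296666) + (-2.9851250) = -11.7741248
I_{2,0} = -2.9435312

-2.94353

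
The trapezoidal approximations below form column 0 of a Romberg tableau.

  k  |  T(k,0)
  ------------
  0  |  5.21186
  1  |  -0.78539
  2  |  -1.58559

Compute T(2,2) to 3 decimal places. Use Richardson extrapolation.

-1.790

Richardson extrapolation on the trapezoidal column (denominator 4−1=3):
T(1,1) = (4·(-0.78539) − 5.21186) / 3 = -2.78447
T(2,1) = -1.58559 + (-1.58559 − (-0.78539))/3 = -1.85232
T(2,2) = -1.85232 + (-1.85232 − (-2.78447))/15 = -1.79018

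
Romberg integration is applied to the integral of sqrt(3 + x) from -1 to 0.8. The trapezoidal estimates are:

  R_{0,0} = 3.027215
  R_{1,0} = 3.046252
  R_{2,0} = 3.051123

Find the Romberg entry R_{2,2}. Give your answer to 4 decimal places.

3.0528

R_{1,1} = 3.046252 + (3.046252 − 3.027215)/3 = 3.052598
R_{2,1} = 3.051123 + (3.051123 − 3.046252)/3 = 3.052747
R_{2,2} = 3.052747 + (3.052747 − 3.052598)/15 = 3.052757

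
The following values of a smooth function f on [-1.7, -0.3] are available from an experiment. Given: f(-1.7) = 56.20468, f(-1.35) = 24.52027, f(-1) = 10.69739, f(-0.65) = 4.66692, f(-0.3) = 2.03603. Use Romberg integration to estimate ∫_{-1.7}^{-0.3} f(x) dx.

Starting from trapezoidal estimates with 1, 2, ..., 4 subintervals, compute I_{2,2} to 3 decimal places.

I_{0,0} (trapezoid, 1 panel, h=1.4000): 40.76850
I_{1,0} (trapezoid, 2 panels, h=0.7000): 27.87242
I_{2,0} (trapezoid, 4 panels, h=0.3500): 24.15173
I_{1,1} = 27.87242 + (27.87242 − 40.76850)/3 = 23.57373
I_{2,1} = 24.15173 + (24.15173 − 27.87242)/3 = 22.91150
I_{2,2} = 22.91150 + (22.91150 − 23.57373)/15 = 22.86735

22.867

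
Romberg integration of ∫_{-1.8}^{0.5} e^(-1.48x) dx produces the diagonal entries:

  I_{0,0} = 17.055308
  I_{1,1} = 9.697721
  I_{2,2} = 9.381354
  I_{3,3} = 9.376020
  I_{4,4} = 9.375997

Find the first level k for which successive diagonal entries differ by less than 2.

k = 2

|I_{1,1} − I_{0,0}| = 7.357587 ≥ 2
|I_{2,2} − I_{1,1}| = 0.316367 < 2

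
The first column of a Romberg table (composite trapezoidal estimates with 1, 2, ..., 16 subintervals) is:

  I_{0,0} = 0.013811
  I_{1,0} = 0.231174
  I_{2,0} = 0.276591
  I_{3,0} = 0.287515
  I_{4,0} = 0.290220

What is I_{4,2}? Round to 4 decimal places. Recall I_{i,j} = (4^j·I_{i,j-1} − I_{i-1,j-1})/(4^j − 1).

Richardson extrapolation on the trapezoidal column (denominator 4−1=3):
I_{3,1} = 0.287515 + (0.287515 − 0.276591)/3 = 0.291156
I_{4,1} = (4·0.290220 − 0.287515) / 3 = 0.291122
I_{4,2} = (16·0.291122 − 0.291156) / 15 = 0.291120

0.2911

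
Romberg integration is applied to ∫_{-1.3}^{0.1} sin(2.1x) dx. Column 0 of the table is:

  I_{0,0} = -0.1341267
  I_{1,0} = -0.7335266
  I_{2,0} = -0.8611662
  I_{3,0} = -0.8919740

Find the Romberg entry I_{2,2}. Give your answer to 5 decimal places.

Richardson extrapolation on the trapezoidal column (denominator 4−1=3):
I_{1,1} = (4·(-0.7335266) − (-0.1341267)) / 3 = -0.9333266
I_{2,1} = (4·(-0.8611662) − (-0.7335266)) / 3 = -0.9037127
I_{2,2} = -0.9037127 + (-0.9037127 − (-0.9333266))/15 = -0.9017384
(Column j=1 coincides with Simpson's rule on the same nodes.)

-0.90174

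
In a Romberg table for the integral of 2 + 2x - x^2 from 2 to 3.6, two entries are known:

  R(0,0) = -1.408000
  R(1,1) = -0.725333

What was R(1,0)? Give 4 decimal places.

From R(1,1) = (4·R(1,0) − R(0,0))/3, solve for R(1,0):
4·R(1,0) = 3·(-0.725333) + (-1.408000) = -3.583999
R(1,0) = -0.896000

-0.8960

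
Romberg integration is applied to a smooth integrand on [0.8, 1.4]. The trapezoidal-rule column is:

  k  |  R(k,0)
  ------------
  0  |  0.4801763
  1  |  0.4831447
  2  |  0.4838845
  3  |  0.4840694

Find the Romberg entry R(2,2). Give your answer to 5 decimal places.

0.48413

R(1,1) = (4·0.4831447 − 0.4801763) / 3 = 0.4841342
R(2,1) = 0.4838845 + (0.4838845 − 0.4831447)/3 = 0.4841311
R(2,2) = 0.4841311 + (0.4841311 − 0.4841342)/15 = 0.4841309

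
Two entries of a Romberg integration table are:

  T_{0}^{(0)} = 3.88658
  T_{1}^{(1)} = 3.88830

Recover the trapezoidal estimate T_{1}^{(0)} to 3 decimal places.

From T_{1}^{(1)} = (4·T_{1}^{(0)} − T_{0}^{(0)})/3, solve for T_{1}^{(0)}:
4·T_{1}^{(0)} = 3·3.88830 + 3.88658 = 15.55148
T_{1}^{(0)} = 3.88787

3.888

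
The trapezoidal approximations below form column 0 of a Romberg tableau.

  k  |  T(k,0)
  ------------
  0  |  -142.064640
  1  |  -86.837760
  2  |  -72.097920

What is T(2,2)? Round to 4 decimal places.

-67.1017

T(1,1) = -86.837760 + (-86.837760 − (-142.064640))/3 = -68.428800
T(2,1) = -72.097920 + (-72.097920 − (-86.837760))/3 = -67.184640
T(2,2) = -67.184640 + (-67.184640 − (-68.428800))/15 = -67.101696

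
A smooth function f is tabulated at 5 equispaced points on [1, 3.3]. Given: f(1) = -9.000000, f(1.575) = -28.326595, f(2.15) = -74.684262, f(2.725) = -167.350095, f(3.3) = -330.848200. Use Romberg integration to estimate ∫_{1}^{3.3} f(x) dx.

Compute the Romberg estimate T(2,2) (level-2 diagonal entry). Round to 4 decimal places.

-243.7183

T(0,0) (trapezoid, 1 panel, h=2.3000): -390.825430
T(1,0) (trapezoid, 2 panels, h=1.1500): -281.299616
T(2,0) (trapezoid, 4 panels, h=0.5750): -253.163905
T(1,1) = -281.299616 + (-281.299616 − (-390.825430))/3 = -244.791011
T(2,1) = -253.163905 + (-253.163905 − (-281.299616))/3 = -243.785335
T(2,2) = -243.785335 + (-243.785335 − (-244.791011))/15 = -243.718290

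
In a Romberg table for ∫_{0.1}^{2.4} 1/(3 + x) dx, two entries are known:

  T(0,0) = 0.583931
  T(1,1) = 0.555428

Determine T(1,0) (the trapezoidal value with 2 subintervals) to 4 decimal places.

From T(1,1) = (4·T(1,0) − T(0,0))/3, solve for T(1,0):
4·T(1,0) = 3·0.555428 + 0.583931 = 2.250215
T(1,0) = 0.562554

0.5626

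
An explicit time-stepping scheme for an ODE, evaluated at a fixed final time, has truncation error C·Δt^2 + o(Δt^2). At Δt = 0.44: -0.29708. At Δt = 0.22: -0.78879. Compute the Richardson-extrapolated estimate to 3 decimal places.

Extrapolated value = (4·A(Δt/2) − A(Δt)) / (4 − 1)
= (4·(-0.78879) − (-0.29708)) / 3
= -2.85808 / 3 = -0.95269

-0.953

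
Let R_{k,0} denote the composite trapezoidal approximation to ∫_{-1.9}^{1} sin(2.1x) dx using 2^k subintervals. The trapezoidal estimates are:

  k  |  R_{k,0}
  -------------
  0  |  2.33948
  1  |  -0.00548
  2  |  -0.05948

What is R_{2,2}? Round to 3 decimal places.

-0.030

Richardson extrapolation on the trapezoidal column (denominator 4−1=3):
R_{1,1} = -0.00548 + (-0.00548 − 2.33948)/3 = -0.78713
R_{2,1} = (4·(-0.05948) − (-0.00548)) / 3 = -0.07748
R_{2,2} = -0.07748 + (-0.07748 − (-0.78713))/15 = -0.03017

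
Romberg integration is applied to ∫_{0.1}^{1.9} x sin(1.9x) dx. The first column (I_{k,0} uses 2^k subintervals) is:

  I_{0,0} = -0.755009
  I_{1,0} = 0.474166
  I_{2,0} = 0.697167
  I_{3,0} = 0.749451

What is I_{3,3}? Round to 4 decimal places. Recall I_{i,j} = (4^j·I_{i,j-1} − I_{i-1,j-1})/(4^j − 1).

0.7666

I_{1,1} = 0.474166 + (0.474166 − (-0.755009))/3 = 0.883891
I_{2,1} = 0.697167 + (0.697167 − 0.474166)/3 = 0.771501
I_{3,1} = 0.749451 + (0.749451 − 0.697167)/3 = 0.766879
I_{2,2} = (16·0.771501 − 0.883891) / 15 = 0.764008
I_{3,2} = (16·0.766879 − 0.771501) / 15 = 0.766571
I_{3,3} = (64·0.766571 − 0.764008) / 63 = 0.766612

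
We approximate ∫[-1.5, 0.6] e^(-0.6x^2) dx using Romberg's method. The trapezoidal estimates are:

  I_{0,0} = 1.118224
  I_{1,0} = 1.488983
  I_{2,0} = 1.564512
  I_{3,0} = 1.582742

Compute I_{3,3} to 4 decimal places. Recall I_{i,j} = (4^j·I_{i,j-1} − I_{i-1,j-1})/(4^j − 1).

1.5888

Richardson extrapolation on the trapezoidal column (denominator 4−1=3):
I_{1,1} = 1.488983 + (1.488983 − 1.118224)/3 = 1.612569
I_{2,1} = 1.564512 + (1.564512 − 1.488983)/3 = 1.589688
I_{3,1} = 1.582742 + (1.582742 − 1.564512)/3 = 1.588819
I_{2,2} = (16·1.589688 − 1.612569) / 15 = 1.588163
I_{3,2} = 1.588819 + (1.588819 − 1.589688)/15 = 1.588761
I_{3,3} = 1.588761 + (1.588761 − 1.588163)/63 = 1.588770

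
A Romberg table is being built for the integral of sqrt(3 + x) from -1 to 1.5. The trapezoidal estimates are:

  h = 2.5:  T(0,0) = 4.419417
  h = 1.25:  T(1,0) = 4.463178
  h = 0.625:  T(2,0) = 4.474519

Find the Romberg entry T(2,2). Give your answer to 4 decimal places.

Richardson extrapolation on the trapezoidal column (denominator 4−1=3):
T(1,1) = 4.463178 + (4.463178 − 4.419417)/3 = 4.477765
T(2,1) = (4·4.474519 − 4.463178) / 3 = 4.478299
T(2,2) = 4.478299 + (4.478299 − 4.477765)/15 = 4.478335

4.4783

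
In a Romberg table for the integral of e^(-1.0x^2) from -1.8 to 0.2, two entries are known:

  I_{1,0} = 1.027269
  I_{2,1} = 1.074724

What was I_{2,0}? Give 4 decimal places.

From I_{2,1} = (4·I_{2,0} − I_{1,0})/3, solve for I_{2,0}:
4·I_{2,0} = 3·1.074724 + 1.027269 = 4.251441
I_{2,0} = 1.062860

1.0629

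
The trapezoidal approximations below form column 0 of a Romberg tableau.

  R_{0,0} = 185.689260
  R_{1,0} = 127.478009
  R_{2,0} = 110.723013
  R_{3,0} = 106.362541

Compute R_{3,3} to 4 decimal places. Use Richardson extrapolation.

Richardson extrapolation on the trapezoidal column (denominator 4−1=3):
R_{1,1} = 127.478009 + (127.478009 − 185.689260)/3 = 108.074259
R_{2,1} = (4·110.723013 − 127.478009) / 3 = 105.138014
R_{3,1} = (4·106.362541 − 110.723013) / 3 = 104.909050
R_{2,2} = 105.138014 + (105.138014 − 108.074259)/15 = 104.942264
R_{3,2} = 104.909050 + (104.909050 − 105.138014)/15 = 104.893786
R_{3,3} = (64·104.893786 − 104.942264) / 63 = 104.893017

104.8930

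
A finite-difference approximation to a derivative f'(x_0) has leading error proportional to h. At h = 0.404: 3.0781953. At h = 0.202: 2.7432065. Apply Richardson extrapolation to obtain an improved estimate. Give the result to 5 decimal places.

2.40822

The leading error scales as h; refining by a factor of 2 reduces it by 2^1 = 2.
Extrapolated value = (2·A(h/2) − A(h)) / (2 − 1)
= (2·2.7432065 − 3.0781953) / 1
= 2.4082177 / 1 = 2.4082177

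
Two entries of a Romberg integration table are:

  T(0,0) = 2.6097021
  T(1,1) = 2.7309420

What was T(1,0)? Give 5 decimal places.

From T(1,1) = (4·T(1,0) − T(0,0))/3, solve for T(1,0):
4·T(1,0) = 3·2.7309420 + 2.6097021 = 10.8025281
T(1,0) = 2.7006320

2.70063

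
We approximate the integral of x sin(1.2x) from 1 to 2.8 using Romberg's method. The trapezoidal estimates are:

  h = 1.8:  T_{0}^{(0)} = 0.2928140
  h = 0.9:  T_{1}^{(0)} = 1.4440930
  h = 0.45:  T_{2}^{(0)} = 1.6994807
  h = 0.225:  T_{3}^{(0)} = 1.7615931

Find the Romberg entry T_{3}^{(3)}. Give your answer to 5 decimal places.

T_{1}^{(1)} = 1.4440930 + (1.4440930 − 0.2928140)/3 = 1.8278527
T_{2}^{(1)} = (4·1.6994807 − 1.4440930) / 3 = 1.7846099
T_{3}^{(1)} = (4·1.7615931 − 1.6994807) / 3 = 1.7822972
T_{2}^{(2)} = (16·1.7846099 − 1.8278527) / 15 = 1.7817270
T_{3}^{(2)} = (16·1.7822972 − 1.7846099) / 15 = 1.7821430
T_{3}^{(3)} = 1.7821430 + (1.7821430 − 1.7817270)/63 = 1.7821496
(Column j=1 coincides with Simpson's rule on the same nodes.)

1.78215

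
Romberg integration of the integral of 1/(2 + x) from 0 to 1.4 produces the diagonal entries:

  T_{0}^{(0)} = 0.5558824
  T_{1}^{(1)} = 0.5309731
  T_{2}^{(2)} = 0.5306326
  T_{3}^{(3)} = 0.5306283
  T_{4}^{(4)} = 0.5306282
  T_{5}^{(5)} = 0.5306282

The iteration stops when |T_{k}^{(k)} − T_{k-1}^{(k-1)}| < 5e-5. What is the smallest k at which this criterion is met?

|T_{1}^{(1)} − T_{0}^{(0)}| = 0.0249093 ≥ 5e-5
|T_{2}^{(2)} − T_{1}^{(1)}| = 0.0003405 ≥ 5e-5
|T_{3}^{(3)} − T_{2}^{(2)}| = 0.0000043 < 5e-5

k = 3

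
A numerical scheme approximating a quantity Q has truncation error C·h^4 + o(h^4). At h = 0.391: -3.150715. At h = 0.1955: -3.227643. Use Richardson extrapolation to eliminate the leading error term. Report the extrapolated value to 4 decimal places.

The leading error scales as h^4; refining by a factor of 2 reduces it by 2^4 = 16.
Extrapolated value = (16·A(h/2) − A(h)) / (16 − 1)
= (16·(-3.227643) − (-3.150715)) / 15
= -48.491573 / 15 = -3.232772

-3.2328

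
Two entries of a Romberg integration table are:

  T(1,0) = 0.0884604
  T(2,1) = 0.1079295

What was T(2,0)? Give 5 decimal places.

0.10306

From T(2,1) = (4·T(2,0) − T(1,0))/3, solve for T(2,0):
4·T(2,0) = 3·0.1079295 + 0.0884604 = 0.4122489
T(2,0) = 0.1030622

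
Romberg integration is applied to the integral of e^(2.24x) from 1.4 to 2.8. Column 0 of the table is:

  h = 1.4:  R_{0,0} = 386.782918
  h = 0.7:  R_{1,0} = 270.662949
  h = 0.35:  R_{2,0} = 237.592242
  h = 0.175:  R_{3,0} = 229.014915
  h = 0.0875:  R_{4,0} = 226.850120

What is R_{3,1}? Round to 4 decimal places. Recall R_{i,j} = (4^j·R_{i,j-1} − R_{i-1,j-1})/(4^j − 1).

Richardson extrapolation on the trapezoidal column (denominator 4−1=3):
R_{3,1} = (4·229.014915 − 237.592242) / 3 = 226.155806

226.1558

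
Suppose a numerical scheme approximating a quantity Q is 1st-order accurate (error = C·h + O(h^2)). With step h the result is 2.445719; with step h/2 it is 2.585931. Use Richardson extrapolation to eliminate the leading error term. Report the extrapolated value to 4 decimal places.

Extrapolated value = (2·A(h/2) − A(h)) / (2 − 1)
= (2·2.585931 − 2.445719) / 1
= 2.726143 / 1 = 2.726143

2.7261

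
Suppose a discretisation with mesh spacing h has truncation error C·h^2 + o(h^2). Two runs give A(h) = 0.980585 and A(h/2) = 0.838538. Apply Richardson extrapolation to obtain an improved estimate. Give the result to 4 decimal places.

Extrapolated value = (4·A(h/2) − A(h)) / (4 − 1)
= (4·0.838538 − 0.980585) / 3
= 2.373567 / 3 = 0.791189

0.7912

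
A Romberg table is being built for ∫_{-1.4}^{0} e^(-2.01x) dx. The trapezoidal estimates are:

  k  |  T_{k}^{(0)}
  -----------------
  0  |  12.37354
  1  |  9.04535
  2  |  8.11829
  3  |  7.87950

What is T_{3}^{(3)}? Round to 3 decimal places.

7.799

Richardson extrapolation on the trapezoidal column (denominator 4−1=3):
T_{1}^{(1)} = 9.04535 + (9.04535 − 12.37354)/3 = 7.93595
T_{2}^{(1)} = 8.11829 + (8.11829 − 9.04535)/3 = 7.80927
T_{3}^{(1)} = 7.87950 + (7.87950 − 8.11829)/3 = 7.79990
T_{2}^{(2)} = (16·7.80927 − 7.93595) / 15 = 7.80082
T_{3}^{(2)} = 7.79990 + (7.79990 − 7.80927)/15 = 7.79928
T_{3}^{(3)} = (64·7.79928 − 7.80082) / 63 = 7.79926
(Column j=1 coincides with Simpson's rule on the same nodes.)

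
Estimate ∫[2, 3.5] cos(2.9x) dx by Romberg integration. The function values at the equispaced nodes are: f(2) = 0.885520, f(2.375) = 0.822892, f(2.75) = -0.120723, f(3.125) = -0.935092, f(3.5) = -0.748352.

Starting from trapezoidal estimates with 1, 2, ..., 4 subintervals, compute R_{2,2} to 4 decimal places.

R_{0,0} (trapezoid, 1 panel, h=1.5000): 0.102876
R_{1,0} (trapezoid, 2 panels, h=0.7500): -0.039104
R_{2,0} (trapezoid, 4 panels, h=0.3750): -0.061627
R_{1,1} = -0.039104 + (-0.039104 − 0.102876)/3 = -0.086431
R_{2,1} = -0.061627 + (-0.061627 − (-0.039104))/3 = -0.069135
R_{2,2} = -0.069135 + (-0.069135 − (-0.086431))/15 = -0.067982

-0.0680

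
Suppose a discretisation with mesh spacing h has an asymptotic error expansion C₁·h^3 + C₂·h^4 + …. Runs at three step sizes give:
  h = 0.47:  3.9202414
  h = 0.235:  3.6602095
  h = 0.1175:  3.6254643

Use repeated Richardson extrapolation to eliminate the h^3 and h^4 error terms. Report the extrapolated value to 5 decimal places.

3.62033

First eliminate the h^3 term (factor 2^3 = 8):
  B₁ = (8·3.6602095 − 3.9202414)/7 = 3.6230621
  B₂ = (8·3.6254643 − 3.6602095)/7 = 3.6205007
Then eliminate the h^4 term (factor 2^4 = 16):
  (16·3.6205007 − 3.6230621)/15 = 3.6203299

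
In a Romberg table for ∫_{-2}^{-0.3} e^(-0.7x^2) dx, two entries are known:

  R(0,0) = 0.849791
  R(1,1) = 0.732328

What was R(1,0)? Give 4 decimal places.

0.7617

From R(1,1) = (4·R(1,0) − R(0,0))/3, solve for R(1,0):
4·R(1,0) = 3·0.732328 + 0.849791 = 3.046775
R(1,0) = 0.761694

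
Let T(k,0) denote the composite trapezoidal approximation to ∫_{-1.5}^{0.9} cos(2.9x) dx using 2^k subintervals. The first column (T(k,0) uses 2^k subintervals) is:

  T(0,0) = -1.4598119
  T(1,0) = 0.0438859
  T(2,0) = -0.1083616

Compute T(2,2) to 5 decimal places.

-0.20606

Richardson extrapolation on the trapezoidal column (denominator 4−1=3):
T(1,1) = (4·0.0438859 − (-1.4598119)) / 3 = 0.5451185
T(2,1) = (4·(-0.1083616) − 0.0438859) / 3 = -0.1591108
T(2,2) = (16·(-0.1591108) − 0.5451185) / 15 = -0.2060594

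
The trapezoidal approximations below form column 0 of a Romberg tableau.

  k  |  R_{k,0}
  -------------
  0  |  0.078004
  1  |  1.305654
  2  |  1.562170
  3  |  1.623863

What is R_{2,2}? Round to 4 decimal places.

1.6432

R_{1,1} = (4·1.305654 − 0.078004) / 3 = 1.714871
R_{2,1} = (4·1.562170 − 1.305654) / 3 = 1.647675
R_{2,2} = (16·1.647675 − 1.714871) / 15 = 1.643195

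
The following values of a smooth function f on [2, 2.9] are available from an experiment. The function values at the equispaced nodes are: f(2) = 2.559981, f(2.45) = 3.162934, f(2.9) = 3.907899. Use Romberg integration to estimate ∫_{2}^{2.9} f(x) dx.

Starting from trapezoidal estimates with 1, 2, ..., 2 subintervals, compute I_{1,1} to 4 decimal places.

2.8679

I_{0,0} (trapezoid, 1 panel, h=0.9000): 2.910546
I_{1,0} (trapezoid, 2 panels, h=0.4500): 2.878593
I_{1,1} = 2.878593 + (2.878593 − 2.910546)/3 = 2.867942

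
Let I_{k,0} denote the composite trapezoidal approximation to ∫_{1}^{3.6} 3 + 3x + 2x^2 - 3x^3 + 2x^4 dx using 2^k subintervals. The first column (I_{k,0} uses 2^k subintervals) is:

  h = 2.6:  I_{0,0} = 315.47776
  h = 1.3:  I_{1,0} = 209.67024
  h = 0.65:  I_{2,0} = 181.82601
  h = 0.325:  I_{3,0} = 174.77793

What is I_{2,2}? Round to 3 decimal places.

Richardson extrapolation on the trapezoidal column (denominator 4−1=3):
I_{1,1} = (4·209.67024 − 315.47776) / 3 = 174.40107
I_{2,1} = (4·181.82601 − 209.67024) / 3 = 172.54460
I_{2,2} = (16·172.54460 − 174.40107) / 15 = 172.42084

172.421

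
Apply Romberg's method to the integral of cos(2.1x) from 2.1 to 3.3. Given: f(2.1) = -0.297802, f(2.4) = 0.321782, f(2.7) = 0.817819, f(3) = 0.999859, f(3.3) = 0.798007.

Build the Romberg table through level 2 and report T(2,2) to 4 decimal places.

0.7414

T(0,0) (trapezoid, 1 panel, h=1.2000): 0.300123
T(1,0) (trapezoid, 2 panels, h=0.6000): 0.640753
T(2,0) (trapezoid, 4 panels, h=0.3000): 0.716869
T(1,1) = 0.640753 + (0.640753 − 0.300123)/3 = 0.754296
T(2,1) = 0.716869 + (0.716869 − 0.640753)/3 = 0.742241
T(2,2) = 0.742241 + (0.742241 − 0.754296)/15 = 0.741437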